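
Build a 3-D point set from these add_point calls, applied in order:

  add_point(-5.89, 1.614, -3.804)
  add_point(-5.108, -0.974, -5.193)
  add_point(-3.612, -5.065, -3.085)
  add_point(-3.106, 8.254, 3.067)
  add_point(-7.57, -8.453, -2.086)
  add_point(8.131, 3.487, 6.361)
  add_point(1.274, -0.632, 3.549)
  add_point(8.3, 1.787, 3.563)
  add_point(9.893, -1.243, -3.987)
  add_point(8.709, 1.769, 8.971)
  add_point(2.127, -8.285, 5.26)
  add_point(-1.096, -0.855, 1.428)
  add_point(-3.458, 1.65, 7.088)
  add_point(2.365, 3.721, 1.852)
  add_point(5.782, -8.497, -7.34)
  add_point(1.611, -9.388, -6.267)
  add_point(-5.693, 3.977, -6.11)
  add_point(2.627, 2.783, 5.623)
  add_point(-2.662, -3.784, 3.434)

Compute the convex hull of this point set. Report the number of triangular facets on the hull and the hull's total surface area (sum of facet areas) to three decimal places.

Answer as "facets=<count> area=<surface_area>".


facets=20 area=872.843

Extreme-point indices: [0, 1, 3, 4, 5, 8, 9, 10, 12, 14, 15, 16] — 12 of 19 on the boundary.

Per-facet area ½‖(b−a)×(c−a)‖:
  f1: (p16, p3, p8) → 84.5445
  f2: (p5, p3, p8) → 72.6646
  f3: (p5, p9, p8) → 15.9642
  f4: (p5, p9, p3) → 16.3708
  f5: (p14, p16, p8) → 72.5833
  f6: (p14, p9, p8) → 51.8535
  f7: (p14, p10, p9) → 81.5717
  f8: (p0, p3, p4) → 41.9642
  f9: (p0, p16, p4) → 9.7897
  f10: (p0, p16, p3) → 16.4581
  f11: (p12, p9, p3) → 47.6317
  f12: (p12, p10, p9) → 63.6157
  f13: (p12, p3, p4) → 52.8934
  f14: (p12, p10, p4) → 67.4476
  f15: (p15, p14, p16) → 32.1588
  f16: (p15, p10, p4) → 54.3409
  f17: (p15, p14, p10) → 25.0674
  f18: (p1, p16, p4) → 9.5349
  f19: (p1, p15, p4) → 40.4246
  f20: (p1, p15, p16) → 15.9634
Σ area = 872.843

Check V−E+F: 12 − 30 + 20 = 2.


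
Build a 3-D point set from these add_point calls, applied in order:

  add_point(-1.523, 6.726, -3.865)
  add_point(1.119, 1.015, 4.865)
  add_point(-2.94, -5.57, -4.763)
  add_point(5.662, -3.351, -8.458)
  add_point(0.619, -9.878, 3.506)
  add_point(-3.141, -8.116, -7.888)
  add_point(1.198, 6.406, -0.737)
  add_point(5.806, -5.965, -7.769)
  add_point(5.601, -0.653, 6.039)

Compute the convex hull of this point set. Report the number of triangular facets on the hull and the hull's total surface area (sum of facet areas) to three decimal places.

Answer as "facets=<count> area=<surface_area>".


facets=14 area=520.821

9 of the 9 inputs are extreme points: [0, 1, 2, 3, 4, 5, 6, 7, 8].

Facet areas (half cross-product norm):
  f1: (p4, p7, p5) → 53.5749
  f2: (p4, p8, p7) → 68.1663
  f3: (p3, p7, p5) → 12.2736
  f4: (p3, p0, p5) → 65.5726
  f5: (p3, p8, p7) → 19.9059
  f6: (p2, p0, p5) → 18.2026
  f7: (p2, p4, p5) → 18.5698
  f8: (p1, p4, p8) → 26.0898
  f9: (p1, p2, p0) → 59.9930
  f10: (p1, p2, p4) → 52.1475
  f11: (p6, p3, p0) → 27.1223
  f12: (p6, p3, p8) → 68.5684
  f13: (p6, p1, p0) → 13.0670
  f14: (p6, p1, p8) → 17.5669
Σ area = 520.821

Euler characteristic 9−21+14 = 2 ✓


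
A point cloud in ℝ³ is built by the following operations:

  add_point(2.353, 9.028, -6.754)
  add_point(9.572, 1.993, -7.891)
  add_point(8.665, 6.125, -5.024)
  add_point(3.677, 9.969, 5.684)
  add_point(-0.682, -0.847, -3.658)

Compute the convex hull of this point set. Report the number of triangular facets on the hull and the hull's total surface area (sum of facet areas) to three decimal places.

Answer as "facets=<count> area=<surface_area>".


5 of the 5 inputs are extreme points: [0, 1, 2, 3, 4].

Per-facet area ½‖(b−a)×(c−a)‖:
  f1: (p3, p1, p4) → 83.6496
  f2: (p0, p1, p4) → 50.0717
  f3: (p0, p3, p4) → 66.4566
  f4: (p2, p3, p1) → 18.8293
  f5: (p2, p0, p1) → 17.1458
  f6: (p2, p0, p3) → 42.8044
Σ area = 278.957

Check V−E+F: 5 − 9 + 6 = 2.

facets=6 area=278.957


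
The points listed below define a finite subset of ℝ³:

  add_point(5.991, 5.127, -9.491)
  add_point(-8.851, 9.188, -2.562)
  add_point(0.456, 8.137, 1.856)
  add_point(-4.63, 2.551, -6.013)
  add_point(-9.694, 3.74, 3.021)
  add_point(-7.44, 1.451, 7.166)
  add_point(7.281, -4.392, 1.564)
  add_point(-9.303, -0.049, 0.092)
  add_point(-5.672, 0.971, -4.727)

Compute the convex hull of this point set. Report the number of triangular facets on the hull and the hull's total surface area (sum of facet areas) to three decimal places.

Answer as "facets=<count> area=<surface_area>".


Hull vertices (9/9): indices [0, 1, 2, 3, 4, 5, 6, 7, 8].

Facet areas (half cross-product norm):
  f1: (p2, p0, p6) → 83.8061
  f2: (p2, p5, p6) → 81.7605
  f3: (p8, p0, p6) → 89.1510
  f4: (p1, p5, p4) → 11.7952
  f5: (p1, p2, p5) → 56.2474
  f6: (p1, p2, p0) → 67.1651
  f7: (p7, p5, p6) → 61.8429
  f8: (p7, p8, p6) → 46.6785
  f9: (p7, p5, p4) → 12.5326
  f10: (p7, p1, p4) → 18.7461
  f11: (p7, p1, p8) → 26.9145
  f12: (p3, p8, p0) → 8.7204
  f13: (p3, p1, p0) → 45.0703
  f14: (p3, p1, p8) → 9.7924
Σ area = 620.223

Check V−E+F: 9 − 21 + 14 = 2.

facets=14 area=620.223


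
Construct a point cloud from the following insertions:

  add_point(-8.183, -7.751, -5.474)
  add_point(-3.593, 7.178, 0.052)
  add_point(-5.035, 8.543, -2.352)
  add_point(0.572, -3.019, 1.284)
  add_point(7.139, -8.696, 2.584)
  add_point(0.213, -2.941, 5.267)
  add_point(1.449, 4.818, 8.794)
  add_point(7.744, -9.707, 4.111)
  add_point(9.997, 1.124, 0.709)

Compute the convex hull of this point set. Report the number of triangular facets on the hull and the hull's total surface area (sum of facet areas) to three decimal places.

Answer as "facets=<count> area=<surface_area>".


7 of the 9 inputs are extreme points: [0, 2, 4, 5, 6, 7, 8].

Facet areas (half cross-product norm):
  f1: (p2, p8, p0) → 140.2703
  f2: (p6, p2, p0) → 113.2919
  f3: (p6, p2, p8) → 82.0968
  f4: (p7, p6, p8) → 71.2867
  f5: (p4, p8, p0) → 89.6131
  f6: (p4, p7, p0) → 12.3548
  f7: (p4, p7, p8) → 8.3638
  f8: (p5, p6, p0) → 45.2135
  f9: (p5, p7, p0) → 73.0868
  f10: (p5, p7, p6) → 36.9696
Σ area = 672.547

Euler: V−E+F = 7−15+10 = 2.

facets=10 area=672.547


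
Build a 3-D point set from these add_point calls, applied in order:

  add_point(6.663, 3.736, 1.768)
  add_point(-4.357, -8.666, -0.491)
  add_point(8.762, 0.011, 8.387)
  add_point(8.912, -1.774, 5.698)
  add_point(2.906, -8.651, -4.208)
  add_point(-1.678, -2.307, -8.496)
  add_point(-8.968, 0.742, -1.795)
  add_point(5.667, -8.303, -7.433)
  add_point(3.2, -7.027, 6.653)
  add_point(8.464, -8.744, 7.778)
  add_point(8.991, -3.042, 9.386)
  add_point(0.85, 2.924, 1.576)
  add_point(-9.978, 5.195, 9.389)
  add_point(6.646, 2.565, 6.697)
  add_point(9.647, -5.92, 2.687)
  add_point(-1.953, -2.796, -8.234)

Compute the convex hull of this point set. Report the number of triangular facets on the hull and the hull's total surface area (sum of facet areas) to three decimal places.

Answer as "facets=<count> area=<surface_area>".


facets=26 area=928.681

Extreme-point indices: [0, 1, 2, 3, 4, 5, 6, 7, 8, 9, 10, 12, 13, 14, 15] — 15 of 16 on the boundary.

Triangle areas on the boundary:
  f1: (p8, p9, p12) → 27.0845
  f2: (p8, p1, p12) → 90.8725
  f3: (p8, p1, p9) → 19.4477
  f4: (p6, p1, p12) → 61.7361
  f5: (p7, p9, p14) → 26.3026
  f6: (p10, p9, p14) → 17.1435
  f7: (p10, p2, p14) → 11.7341
  f8: (p10, p9, p12) → 58.6562
  f9: (p10, p2, p12) → 29.8576
  f10: (p15, p6, p5) → 3.0002
  f11: (p15, p6, p1) → 45.3508
  f12: (p15, p7, p5) → 2.8932
  f13: (p15, p7, p1) → 46.1297
  f14: (p4, p1, p9) → 53.8581
  f15: (p4, p7, p9) → 25.6057
  f16: (p4, p7, p1) → 6.7255
  f17: (p0, p7, p14) → 56.4805
  f18: (p0, p7, p5) → 66.9996
  f19: (p0, p6, p12) → 96.7181
  f20: (p0, p6, p5) → 74.1618
  f21: (p3, p2, p14) → 3.0058
  f22: (p3, p0, p14) → 17.3387
  f23: (p3, p0, p2) → 11.5198
  f24: (p13, p2, p12) → 25.6468
  f25: (p13, p0, p12) → 42.8574
  f26: (p13, p0, p2) → 7.5548
Σ area = 928.681

Euler characteristic 15−39+26 = 2 ✓


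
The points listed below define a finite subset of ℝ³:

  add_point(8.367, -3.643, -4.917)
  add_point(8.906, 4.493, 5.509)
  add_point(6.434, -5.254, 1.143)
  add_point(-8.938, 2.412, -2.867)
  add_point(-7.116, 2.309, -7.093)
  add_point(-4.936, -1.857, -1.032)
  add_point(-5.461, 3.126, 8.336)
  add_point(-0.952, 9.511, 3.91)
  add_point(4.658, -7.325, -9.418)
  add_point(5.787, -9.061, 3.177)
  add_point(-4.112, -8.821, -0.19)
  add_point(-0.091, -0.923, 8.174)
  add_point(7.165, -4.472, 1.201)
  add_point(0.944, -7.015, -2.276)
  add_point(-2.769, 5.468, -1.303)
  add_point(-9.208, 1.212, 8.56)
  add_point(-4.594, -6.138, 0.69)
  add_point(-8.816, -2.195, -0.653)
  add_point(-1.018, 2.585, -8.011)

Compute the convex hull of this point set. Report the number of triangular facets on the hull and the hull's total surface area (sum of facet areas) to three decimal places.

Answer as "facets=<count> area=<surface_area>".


13 of the 19 inputs are extreme points: [0, 1, 3, 4, 6, 7, 8, 9, 10, 11, 15, 17, 18].

Facet areas (half cross-product norm):
  f1: (p11, p9, p15) → 37.8505
  f2: (p11, p9, p1) → 59.7304
  f3: (p10, p9, p15) → 73.6189
  f4: (p10, p8, p9) → 61.0434
  f5: (p10, p4, p8) → 81.7761
  f6: (p0, p9, p1) → 63.7792
  f7: (p0, p8, p9) → 34.5760
  f8: (p6, p11, p15) → 12.7429
  f9: (p6, p11, p1) → 33.8869
  f10: (p7, p3, p4) → 28.1637
  f11: (p7, p6, p1) → 50.1273
  f12: (p7, p3, p15) → 64.5945
  f13: (p7, p6, p15) → 11.4679
  f14: (p18, p4, p8) → 31.4048
  f15: (p18, p0, p8) → 38.1607
  f16: (p18, p7, p4) → 42.3338
  f17: (p18, p0, p1) → 77.0129
  f18: (p18, p7, p1) → 76.6787
  f19: (p17, p10, p4) → 30.2751
  f20: (p17, p3, p4) → 10.9422
  f21: (p17, p10, p15) → 38.7166
  f22: (p17, p3, p15) → 25.0232
Σ area = 983.906

Check V−E+F: 13 − 33 + 22 = 2.

facets=22 area=983.906


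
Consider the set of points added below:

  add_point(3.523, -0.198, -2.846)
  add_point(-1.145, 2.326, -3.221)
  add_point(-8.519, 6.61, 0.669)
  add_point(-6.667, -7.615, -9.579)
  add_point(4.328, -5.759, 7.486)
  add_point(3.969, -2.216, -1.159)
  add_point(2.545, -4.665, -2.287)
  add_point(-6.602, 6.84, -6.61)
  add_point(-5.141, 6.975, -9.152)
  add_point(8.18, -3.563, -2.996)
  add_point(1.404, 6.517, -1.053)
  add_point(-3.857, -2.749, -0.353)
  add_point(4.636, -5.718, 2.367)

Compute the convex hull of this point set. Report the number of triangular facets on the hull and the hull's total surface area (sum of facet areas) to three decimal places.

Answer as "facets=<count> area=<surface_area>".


9 of the 13 inputs are extreme points: [2, 3, 4, 7, 8, 9, 10, 11, 12].

Area of each hull facet:
  f1: (p8, p3, p9) → 115.3168
  f2: (p11, p3, p2) → 52.7407
  f3: (p11, p4, p2) → 54.2571
  f4: (p11, p4, p3) → 48.8293
  f5: (p12, p3, p9) → 55.2284
  f6: (p12, p4, p9) → 9.8625
  f7: (p12, p4, p3) → 31.1896
  f8: (p10, p8, p2) → 45.8672
  f9: (p10, p8, p9) → 61.9126
  f10: (p10, p4, p2) → 76.3413
  f11: (p10, p4, p9) → 68.9306
  f12: (p7, p3, p2) → 54.8179
  f13: (p7, p8, p2) → 2.8879
  f14: (p7, p8, p3) → 21.4807
Σ area = 699.663

Euler: V−E+F = 9−21+14 = 2.

facets=14 area=699.663


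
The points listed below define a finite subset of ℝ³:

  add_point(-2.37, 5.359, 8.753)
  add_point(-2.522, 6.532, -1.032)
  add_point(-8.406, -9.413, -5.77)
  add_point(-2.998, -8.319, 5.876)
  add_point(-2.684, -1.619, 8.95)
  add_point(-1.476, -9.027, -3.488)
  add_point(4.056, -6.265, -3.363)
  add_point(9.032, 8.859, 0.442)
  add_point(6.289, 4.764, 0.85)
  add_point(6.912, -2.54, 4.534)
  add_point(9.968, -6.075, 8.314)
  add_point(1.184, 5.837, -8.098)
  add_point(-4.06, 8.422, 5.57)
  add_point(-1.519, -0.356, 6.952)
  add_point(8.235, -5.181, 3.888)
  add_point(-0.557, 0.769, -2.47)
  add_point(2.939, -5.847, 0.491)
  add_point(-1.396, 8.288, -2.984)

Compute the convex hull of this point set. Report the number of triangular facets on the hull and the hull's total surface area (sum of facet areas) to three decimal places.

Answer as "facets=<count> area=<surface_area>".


Extreme-point indices: [0, 2, 3, 4, 5, 6, 7, 10, 11, 12, 14, 17] — 12 of 18 on the boundary.

Per-facet area ½‖(b−a)×(c−a)‖:
  f1: (p12, p4, p2) → 93.5100
  f2: (p3, p4, p2) → 41.9260
  f3: (p3, p4, p10) → 47.5449
  f4: (p17, p12, p2) → 86.1210
  f5: (p17, p12, p7) → 49.2354
  f6: (p0, p4, p10) → 44.9357
  f7: (p0, p12, p4) → 12.5633
  f8: (p0, p7, p10) → 110.6331
  f9: (p0, p12, p7) → 33.1916
  f10: (p5, p6, p2) → 10.7998
  f11: (p5, p6, p10) → 36.5716
  f12: (p5, p3, p2) → 34.3076
  f13: (p5, p3, p10) → 63.6135
  f14: (p14, p7, p10) → 32.4251
  f15: (p14, p6, p10) → 6.9630
  f16: (p14, p6, p7) → 61.0076
  f17: (p11, p6, p7) → 78.6575
  f18: (p11, p17, p7) → 34.0058
  f19: (p11, p6, p2) → 86.9007
  f20: (p11, p17, p2) → 56.5842
Σ area = 1021.498

Euler: V−E+F = 12−30+20 = 2.

facets=20 area=1021.498


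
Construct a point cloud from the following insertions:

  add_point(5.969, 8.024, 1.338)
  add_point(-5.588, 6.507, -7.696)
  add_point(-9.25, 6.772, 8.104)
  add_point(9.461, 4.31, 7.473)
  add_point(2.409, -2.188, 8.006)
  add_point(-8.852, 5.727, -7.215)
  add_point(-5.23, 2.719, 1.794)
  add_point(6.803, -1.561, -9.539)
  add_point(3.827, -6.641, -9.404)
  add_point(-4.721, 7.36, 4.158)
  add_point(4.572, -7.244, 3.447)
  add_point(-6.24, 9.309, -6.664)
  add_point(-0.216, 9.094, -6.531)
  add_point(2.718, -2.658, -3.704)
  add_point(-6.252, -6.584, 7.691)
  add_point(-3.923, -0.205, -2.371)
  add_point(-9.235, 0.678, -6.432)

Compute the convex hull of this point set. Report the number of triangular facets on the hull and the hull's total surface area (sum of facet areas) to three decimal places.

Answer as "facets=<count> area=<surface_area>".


facets=22 area=1170.869

13 of the 17 inputs are extreme points: [0, 1, 2, 3, 4, 5, 7, 8, 10, 11, 12, 14, 16].

Area of each hull facet:
  f1: (p7, p10, p3) → 93.7515
  f2: (p0, p3, p2) → 66.5218
  f3: (p0, p11, p2) → 103.6706
  f4: (p0, p7, p3) → 56.1715
  f5: (p4, p10, p3) → 33.4531
  f6: (p4, p14, p10) → 34.6210
  f7: (p4, p3, p2) → 69.5806
  f8: (p4, p14, p2) → 64.4785
  f9: (p16, p14, p2) → 98.6732
  f10: (p12, p0, p11) → 23.4430
  f11: (p12, p0, p7) → 64.1118
  f12: (p5, p11, p2) → 33.8529
  f13: (p5, p16, p2) → 39.1990
  f14: (p8, p14, p10) → 71.4082
  f15: (p8, p16, p14) → 120.7529
  f16: (p8, p7, p10) → 37.9234
  f17: (p8, p5, p16) → 36.1926
  f18: (p1, p5, p11) → 5.1762
  f19: (p1, p12, p11) → 8.9482
  f20: (p1, p12, p7) → 39.6812
  f21: (p1, p8, p7) → 43.8327
  f22: (p1, p8, p5) → 25.4247
Σ area = 1170.869

Euler characteristic 13−33+22 = 2 ✓


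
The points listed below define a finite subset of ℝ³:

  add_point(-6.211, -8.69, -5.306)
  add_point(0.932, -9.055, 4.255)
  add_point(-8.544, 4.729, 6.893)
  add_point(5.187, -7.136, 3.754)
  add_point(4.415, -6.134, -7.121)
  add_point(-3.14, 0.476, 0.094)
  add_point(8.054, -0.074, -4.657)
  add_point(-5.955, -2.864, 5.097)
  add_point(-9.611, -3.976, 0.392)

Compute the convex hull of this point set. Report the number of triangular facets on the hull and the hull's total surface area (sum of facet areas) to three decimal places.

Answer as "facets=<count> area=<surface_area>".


facets=14 area=589.003

9 of the 9 inputs are extreme points: [0, 1, 2, 3, 4, 5, 6, 7, 8].

Per-facet area ½‖(b−a)×(c−a)‖:
  f1: (p5, p2, p8) → 36.9175
  f2: (p5, p2, p6) → 34.6665
  f3: (p7, p2, p8) → 24.6363
  f4: (p7, p1, p8) → 27.2553
  f5: (p7, p1, p2) → 18.9820
  f6: (p3, p2, p6) → 104.1308
  f7: (p3, p1, p2) → 39.0156
  f8: (p3, p4, p6) → 39.2528
  f9: (p3, p4, p1) → 25.6172
  f10: (p0, p4, p6) → 33.2014
  f11: (p0, p5, p6) → 67.3690
  f12: (p0, p5, p8) → 31.9597
  f13: (p0, p1, p8) → 46.4607
  f14: (p0, p4, p1) → 59.5382
Σ area = 589.003

Check V−E+F: 9 − 21 + 14 = 2.


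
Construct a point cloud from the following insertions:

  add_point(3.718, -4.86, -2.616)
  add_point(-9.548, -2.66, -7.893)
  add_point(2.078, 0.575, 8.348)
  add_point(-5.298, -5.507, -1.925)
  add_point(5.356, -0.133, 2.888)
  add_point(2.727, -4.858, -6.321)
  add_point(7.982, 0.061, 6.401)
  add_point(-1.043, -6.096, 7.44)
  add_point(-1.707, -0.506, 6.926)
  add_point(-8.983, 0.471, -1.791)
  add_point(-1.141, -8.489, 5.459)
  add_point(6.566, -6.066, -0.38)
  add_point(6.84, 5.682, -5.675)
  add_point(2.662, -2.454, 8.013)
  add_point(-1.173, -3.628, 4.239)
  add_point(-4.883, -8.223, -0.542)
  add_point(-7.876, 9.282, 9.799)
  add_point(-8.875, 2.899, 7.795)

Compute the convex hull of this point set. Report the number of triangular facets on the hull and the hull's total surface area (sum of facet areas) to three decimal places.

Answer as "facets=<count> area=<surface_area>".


facets=20 area=964.566

Points on the hull: [1, 2, 5, 6, 7, 10, 11, 12, 13, 15, 16, 17] (12 of 18).

Per-facet area ½‖(b−a)×(c−a)‖:
  f1: (p12, p16, p1) → 180.0190
  f2: (p12, p16, p6) → 123.8660
  f3: (p17, p16, p1) → 45.0752
  f4: (p13, p10, p6) → 17.0132
  f5: (p5, p12, p1) → 69.7953
  f6: (p2, p16, p6) → 25.1114
  f7: (p2, p13, p6) → 9.2554
  f8: (p2, p13, p16) → 12.6161
  f9: (p7, p17, p10) → 15.1232
  f10: (p7, p13, p10) → 6.3167
  f11: (p7, p17, p16) → 31.5608
  f12: (p7, p13, p16) → 41.4170
  f13: (p15, p5, p1) → 50.7324
  f14: (p15, p17, p1) → 74.0878
  f15: (p15, p17, p10) → 48.5857
  f16: (p11, p12, p6) → 56.7426
  f17: (p11, p5, p12) → 40.5137
  f18: (p11, p10, p6) → 45.5708
  f19: (p11, p15, p10) → 35.1061
  f20: (p11, p15, p5) → 36.0572
Σ area = 964.566

Euler: V−E+F = 12−30+20 = 2.


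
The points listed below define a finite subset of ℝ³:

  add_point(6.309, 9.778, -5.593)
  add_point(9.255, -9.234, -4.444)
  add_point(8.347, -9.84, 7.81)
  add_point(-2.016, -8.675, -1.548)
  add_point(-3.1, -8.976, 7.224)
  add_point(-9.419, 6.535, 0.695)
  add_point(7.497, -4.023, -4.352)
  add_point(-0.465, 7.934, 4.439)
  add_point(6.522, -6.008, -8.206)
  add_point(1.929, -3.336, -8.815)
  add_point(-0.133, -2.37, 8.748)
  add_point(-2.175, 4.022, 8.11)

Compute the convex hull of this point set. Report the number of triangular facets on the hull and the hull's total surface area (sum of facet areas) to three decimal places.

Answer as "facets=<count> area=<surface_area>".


facets=18 area=1044.043

Hull vertices (11/12): indices [0, 1, 2, 3, 4, 5, 7, 8, 9, 10, 11].

Triangle areas on the boundary:
  f1: (p2, p0, p1) → 117.9989
  f2: (p9, p0, p5) → 113.6160
  f3: (p11, p4, p5) → 68.9787
  f4: (p8, p0, p1) → 40.2016
  f5: (p8, p9, p0) → 37.4078
  f6: (p7, p2, p0) → 123.1492
  f7: (p7, p11, p2) → 45.7454
  f8: (p7, p0, p5) → 58.6436
  f9: (p7, p11, p5) → 27.3804
  f10: (p10, p4, p2) → 39.9565
  f11: (p10, p11, p2) → 20.5342
  f12: (p10, p11, p4) → 17.6745
  f13: (p3, p8, p9) → 26.3199
  f14: (p3, p4, p5) → 74.5647
  f15: (p3, p9, p5) → 82.0580
  f16: (p3, p8, p1) → 31.1289
  f17: (p3, p2, p1) → 67.9782
  f18: (p3, p4, p2) → 50.7069
Σ area = 1044.043

Euler characteristic 11−27+18 = 2 ✓


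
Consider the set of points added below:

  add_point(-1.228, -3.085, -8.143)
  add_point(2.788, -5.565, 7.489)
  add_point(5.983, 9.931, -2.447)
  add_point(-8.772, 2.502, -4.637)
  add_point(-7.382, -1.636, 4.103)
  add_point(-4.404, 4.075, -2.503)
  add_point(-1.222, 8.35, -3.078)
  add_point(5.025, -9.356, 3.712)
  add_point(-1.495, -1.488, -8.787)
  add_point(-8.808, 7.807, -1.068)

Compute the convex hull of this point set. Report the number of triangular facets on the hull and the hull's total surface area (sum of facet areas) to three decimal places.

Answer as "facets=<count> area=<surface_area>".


facets=14 area=692.880

Extreme-point indices: [0, 1, 2, 3, 4, 6, 7, 8, 9] — 9 of 10 on the boundary.

Facet areas (half cross-product norm):
  f1: (p1, p2, p9) → 132.0901
  f2: (p1, p7, p2) → 53.7236
  f3: (p6, p2, p9) → 10.5946
  f4: (p6, p8, p2) → 40.7711
  f5: (p3, p6, p9) → 25.0451
  f6: (p3, p6, p8) → 43.0974
  f7: (p0, p3, p8) → 7.5762
  f8: (p0, p7, p2) → 116.8611
  f9: (p0, p8, p2) → 11.6189
  f10: (p4, p1, p7) → 30.6868
  f11: (p4, p0, p7) → 89.5295
  f12: (p4, p0, p3) → 48.9271
  f13: (p4, p1, p9) → 51.4660
  f14: (p4, p3, p9) → 30.8927
Σ area = 692.880

Check V−E+F: 9 − 21 + 14 = 2.


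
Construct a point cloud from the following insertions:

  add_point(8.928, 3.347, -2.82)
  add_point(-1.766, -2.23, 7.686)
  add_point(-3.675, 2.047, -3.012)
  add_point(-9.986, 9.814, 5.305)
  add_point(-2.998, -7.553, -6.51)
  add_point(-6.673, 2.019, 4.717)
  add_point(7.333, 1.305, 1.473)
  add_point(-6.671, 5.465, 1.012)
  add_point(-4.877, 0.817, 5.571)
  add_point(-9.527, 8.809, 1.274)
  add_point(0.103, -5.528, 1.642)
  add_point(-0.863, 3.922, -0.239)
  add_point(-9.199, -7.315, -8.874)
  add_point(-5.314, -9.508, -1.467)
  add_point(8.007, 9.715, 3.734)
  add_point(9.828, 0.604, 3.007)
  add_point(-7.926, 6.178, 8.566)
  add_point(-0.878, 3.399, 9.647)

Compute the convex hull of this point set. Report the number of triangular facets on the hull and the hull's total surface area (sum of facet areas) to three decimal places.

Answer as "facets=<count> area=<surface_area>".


Points on the hull: [0, 1, 3, 4, 9, 10, 12, 13, 14, 15, 16, 17] (12 of 18).

Per-facet area ½‖(b−a)×(c−a)‖:
  f1: (p17, p1, p15) → 37.6746
  f2: (p10, p13, p15) → 13.5798
  f3: (p10, p1, p15) → 40.9774
  f4: (p10, p1, p13) → 24.0674
  f5: (p14, p0, p15) → 28.1577
  f6: (p14, p17, p15) → 54.7362
  f7: (p9, p12, p3) → 27.6760
  f8: (p9, p0, p12) → 174.7635
  f9: (p9, p14, p3) → 37.0244
  f10: (p9, p14, p0) → 81.3646
  f11: (p4, p12, p13) → 19.5106
  f12: (p4, p0, p12) → 37.7442
  f13: (p4, p13, p15) → 52.7450
  f14: (p4, p0, p15) → 53.8729
  f15: (p16, p17, p1) → 22.7723
  f16: (p16, p14, p3) → 45.0636
  f17: (p16, p14, p17) → 43.3341
  f18: (p16, p1, p13) → 59.3578
  f19: (p16, p12, p3) → 58.3062
  f20: (p16, p12, p13) → 79.9160
Σ area = 992.645

Euler characteristic 12−30+20 = 2 ✓

facets=20 area=992.645


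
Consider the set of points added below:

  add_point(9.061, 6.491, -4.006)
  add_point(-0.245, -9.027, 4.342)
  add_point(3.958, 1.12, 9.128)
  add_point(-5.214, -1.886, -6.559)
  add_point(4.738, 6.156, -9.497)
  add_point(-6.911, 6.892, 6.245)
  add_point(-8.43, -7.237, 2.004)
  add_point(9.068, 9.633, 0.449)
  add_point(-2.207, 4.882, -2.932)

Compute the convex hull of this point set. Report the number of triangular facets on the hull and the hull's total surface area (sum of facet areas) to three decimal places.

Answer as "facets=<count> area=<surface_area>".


Extreme-point indices: [0, 1, 2, 3, 4, 5, 6, 7, 8] — 9 of 9 on the boundary.

Facet areas (half cross-product norm):
  f1: (p5, p4, p7) → 97.4959
  f2: (p0, p4, p7) → 14.1620
  f3: (p0, p4, p1) → 69.7110
  f4: (p2, p5, p7) → 82.8213
  f5: (p2, p0, p7) → 35.4516
  f6: (p2, p0, p1) → 90.0925
  f7: (p2, p1, p6) → 50.2694
  f8: (p2, p5, p6) → 89.9248
  f9: (p3, p5, p6) → 75.4091
  f10: (p3, p1, p6) → 46.0610
  f11: (p3, p4, p1) → 89.3368
  f12: (p8, p5, p4) → 22.8952
  f13: (p8, p3, p4) → 39.6510
  f14: (p8, p3, p5) → 40.1072
Σ area = 843.389

Check V−E+F: 9 − 21 + 14 = 2.

facets=14 area=843.389


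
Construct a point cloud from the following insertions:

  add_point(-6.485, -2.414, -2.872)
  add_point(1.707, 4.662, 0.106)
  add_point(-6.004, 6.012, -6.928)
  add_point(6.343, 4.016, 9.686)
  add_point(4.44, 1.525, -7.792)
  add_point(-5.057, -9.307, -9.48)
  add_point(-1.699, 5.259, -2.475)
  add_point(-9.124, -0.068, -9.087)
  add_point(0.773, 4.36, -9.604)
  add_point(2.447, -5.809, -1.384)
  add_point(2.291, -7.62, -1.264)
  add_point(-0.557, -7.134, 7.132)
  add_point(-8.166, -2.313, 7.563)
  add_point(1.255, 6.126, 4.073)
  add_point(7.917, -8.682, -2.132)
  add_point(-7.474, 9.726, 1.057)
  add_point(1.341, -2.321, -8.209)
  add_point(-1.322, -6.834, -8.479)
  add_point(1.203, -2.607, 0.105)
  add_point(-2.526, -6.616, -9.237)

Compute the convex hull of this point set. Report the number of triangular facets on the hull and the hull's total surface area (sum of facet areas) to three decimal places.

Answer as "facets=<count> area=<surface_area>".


facets=22 area=1113.761

Extreme-point indices: [2, 3, 4, 5, 7, 8, 11, 12, 13, 14, 15, 17, 19] — 13 of 20 on the boundary.

Per-facet area ½‖(b−a)×(c−a)‖:
  f1: (p15, p12, p7) → 93.5738
  f2: (p15, p12, p3) → 103.2518
  f3: (p5, p12, p7) → 84.5167
  f4: (p5, p8, p7) → 54.8277
  f5: (p11, p3, p14) → 84.0381
  f6: (p11, p12, p3) → 60.2231
  f7: (p11, p5, p14) → 92.1497
  f8: (p11, p5, p12) → 77.7775
  f9: (p4, p3, p14) → 100.4289
  f10: (p4, p8, p3) → 41.2664
  f11: (p2, p8, p7) → 26.6392
  f12: (p2, p15, p7) → 26.7061
  f13: (p2, p15, p8) → 27.5946
  f14: (p13, p8, p3) → 38.9762
  f15: (p13, p15, p3) → 18.1934
  f16: (p13, p15, p8) → 65.5352
  f17: (p17, p5, p14) → 18.7215
  f18: (p17, p4, p14) → 53.8214
  f19: (p19, p17, p5) → 2.3130
  f20: (p19, p17, p4) → 6.7593
  f21: (p19, p5, p8) → 9.6652
  f22: (p19, p4, p8) → 26.7825
Σ area = 1113.761

Check V−E+F: 13 − 33 + 22 = 2.


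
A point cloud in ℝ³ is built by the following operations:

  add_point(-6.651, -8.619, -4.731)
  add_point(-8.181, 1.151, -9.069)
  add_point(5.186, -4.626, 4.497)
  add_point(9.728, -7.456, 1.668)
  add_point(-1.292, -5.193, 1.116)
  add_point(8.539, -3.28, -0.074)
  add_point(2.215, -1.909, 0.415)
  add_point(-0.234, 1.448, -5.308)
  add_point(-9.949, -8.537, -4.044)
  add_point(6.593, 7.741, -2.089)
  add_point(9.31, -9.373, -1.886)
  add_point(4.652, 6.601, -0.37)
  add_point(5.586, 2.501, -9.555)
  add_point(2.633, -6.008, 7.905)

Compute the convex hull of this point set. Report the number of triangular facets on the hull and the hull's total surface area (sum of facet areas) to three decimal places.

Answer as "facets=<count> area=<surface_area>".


facets=14 area=829.054

Points on the hull: [0, 1, 3, 8, 9, 10, 11, 12, 13] (9 of 14).

Triangle areas on the boundary:
  f1: (p13, p9, p3) → 75.5770
  f2: (p11, p13, p9) → 14.1422
  f3: (p1, p12, p9) → 62.9179
  f4: (p1, p11, p9) → 21.8233
  f5: (p1, p0, p8) → 18.1381
  f6: (p1, p0, p12) → 74.6799
  f7: (p1, p13, p8) → 96.7054
  f8: (p1, p11, p13) → 124.5159
  f9: (p10, p9, p3) → 31.5887
  f10: (p10, p12, p9) → 67.0682
  f11: (p10, p0, p12) → 109.7124
  f12: (p10, p0, p8) → 10.1980
  f13: (p10, p13, p8) → 106.0006
  f14: (p10, p13, p3) → 15.9867
Σ area = 829.054

Euler: V−E+F = 9−21+14 = 2.


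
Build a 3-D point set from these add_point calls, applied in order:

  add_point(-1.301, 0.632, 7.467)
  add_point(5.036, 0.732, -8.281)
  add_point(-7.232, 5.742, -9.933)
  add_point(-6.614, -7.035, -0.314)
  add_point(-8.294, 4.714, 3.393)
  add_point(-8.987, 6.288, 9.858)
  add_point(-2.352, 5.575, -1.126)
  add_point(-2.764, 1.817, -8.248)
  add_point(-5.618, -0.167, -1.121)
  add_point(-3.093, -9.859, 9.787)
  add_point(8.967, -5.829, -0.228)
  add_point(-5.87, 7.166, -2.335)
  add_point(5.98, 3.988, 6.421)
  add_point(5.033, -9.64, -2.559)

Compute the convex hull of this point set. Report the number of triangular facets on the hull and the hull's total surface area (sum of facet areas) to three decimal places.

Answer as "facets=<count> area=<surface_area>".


11 of the 14 inputs are extreme points: [1, 2, 3, 4, 5, 7, 9, 10, 11, 12, 13].

Facet areas (half cross-product norm):
  f1: (p12, p9, p5) → 117.7574
  f2: (p12, p9, p10) → 93.7985
  f3: (p3, p9, p5) → 89.2446
  f4: (p11, p2, p5) → 23.5128
  f5: (p11, p12, p5) → 87.8714
  f6: (p1, p12, p10) → 66.9522
  f7: (p1, p11, p2) → 51.2297
  f8: (p1, p11, p12) → 93.4472
  f9: (p4, p2, p5) → 13.9124
  f10: (p4, p3, p5) → 35.4124
  f11: (p4, p3, p2) → 81.0298
  f12: (p13, p3, p2) → 96.7228
  f13: (p13, p1, p10) → 32.7319
  f14: (p13, p9, p10) → 43.9494
  f15: (p13, p3, p9) → 65.9391
  f16: (p7, p1, p2) → 14.5294
  f17: (p7, p13, p2) → 12.0806
  f18: (p7, p13, p1) → 46.3154
Σ area = 1066.437

Euler: V−E+F = 11−27+18 = 2.

facets=18 area=1066.437


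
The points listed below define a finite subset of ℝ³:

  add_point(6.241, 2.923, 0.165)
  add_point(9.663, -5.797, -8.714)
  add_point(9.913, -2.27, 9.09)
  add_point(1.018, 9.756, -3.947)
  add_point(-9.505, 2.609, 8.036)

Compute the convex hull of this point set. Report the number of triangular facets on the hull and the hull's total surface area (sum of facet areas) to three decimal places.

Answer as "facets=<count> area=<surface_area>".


5 of the 5 inputs are extreme points: [0, 1, 2, 3, 4].

Per-facet area ½‖(b−a)×(c−a)‖:
  f1: (p3, p2, p4) → 156.6587
  f2: (p1, p2, p4) → 181.9363
  f3: (p1, p3, p4) → 159.9038
  f4: (p0, p3, p2) → 25.3377
  f5: (p0, p1, p2) → 69.9109
  f6: (p0, p1, p3) → 58.0137
Σ area = 651.761

Euler: V−E+F = 5−9+6 = 2.

facets=6 area=651.761


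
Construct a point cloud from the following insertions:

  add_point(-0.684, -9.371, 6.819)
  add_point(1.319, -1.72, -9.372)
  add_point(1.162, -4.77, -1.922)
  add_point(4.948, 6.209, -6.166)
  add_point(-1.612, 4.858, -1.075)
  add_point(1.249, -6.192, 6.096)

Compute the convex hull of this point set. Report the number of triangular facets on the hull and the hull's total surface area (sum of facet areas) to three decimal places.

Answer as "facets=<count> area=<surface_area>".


6 of the 6 inputs are extreme points: [0, 1, 2, 3, 4, 5].

Triangle areas on the boundary:
  f1: (p1, p3, p4) → 38.0071
  f2: (p1, p0, p4) → 88.1946
  f3: (p5, p3, p4) → 54.2996
  f4: (p5, p0, p4) → 18.7118
  f5: (p2, p1, p0) → 7.6711
  f6: (p2, p5, p0) → 14.5745
  f7: (p2, p1, p3) → 37.4004
  f8: (p2, p5, p3) → 43.8958
Σ area = 302.755

Check V−E+F: 6 − 12 + 8 = 2.

facets=8 area=302.755


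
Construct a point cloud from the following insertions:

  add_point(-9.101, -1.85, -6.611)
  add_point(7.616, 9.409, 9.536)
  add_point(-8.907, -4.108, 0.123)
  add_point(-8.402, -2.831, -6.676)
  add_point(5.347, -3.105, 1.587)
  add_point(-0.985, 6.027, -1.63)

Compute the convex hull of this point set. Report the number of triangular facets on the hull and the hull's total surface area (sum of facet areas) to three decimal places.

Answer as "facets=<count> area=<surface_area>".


facets=8 area=443.582

Extreme-point indices: [0, 1, 2, 3, 4, 5] — 6 of 6 on the boundary.

Facet areas (half cross-product norm):
  f1: (p3, p2, p0) → 4.1774
  f2: (p5, p2, p0) → 43.0400
  f3: (p5, p2, p1) → 84.4821
  f4: (p5, p3, p0) → 7.3585
  f5: (p4, p5, p1) → 78.3874
  f6: (p4, p5, p3) → 72.3856
  f7: (p4, p2, p1) → 103.9401
  f8: (p4, p3, p2) → 49.8112
Σ area = 443.582

Euler: V−E+F = 6−12+8 = 2.


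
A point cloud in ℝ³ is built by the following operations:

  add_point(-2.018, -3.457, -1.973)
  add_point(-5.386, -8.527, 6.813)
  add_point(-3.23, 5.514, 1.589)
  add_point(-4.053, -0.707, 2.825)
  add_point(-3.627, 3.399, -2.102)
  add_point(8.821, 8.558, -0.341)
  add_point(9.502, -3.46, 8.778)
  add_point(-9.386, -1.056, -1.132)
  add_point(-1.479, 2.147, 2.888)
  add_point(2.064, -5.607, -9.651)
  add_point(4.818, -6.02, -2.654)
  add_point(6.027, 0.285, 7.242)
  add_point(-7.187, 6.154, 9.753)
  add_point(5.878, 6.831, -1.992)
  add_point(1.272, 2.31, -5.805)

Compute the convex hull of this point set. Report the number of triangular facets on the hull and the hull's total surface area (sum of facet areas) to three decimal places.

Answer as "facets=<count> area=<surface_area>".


Hull vertices (11/15): indices [1, 2, 4, 5, 6, 7, 9, 10, 12, 13, 14].

Facet areas (half cross-product norm):
  f1: (p12, p5, p6) → 133.1217
  f2: (p10, p5, p6) → 87.2119
  f3: (p10, p9, p5) → 56.6035
  f4: (p14, p9, p7) → 53.5294
  f5: (p14, p9, p5) → 37.6516
  f6: (p1, p12, p7) → 74.0612
  f7: (p1, p12, p6) → 116.4887
  f8: (p1, p10, p6) → 85.0357
  f9: (p1, p9, p7) → 86.7925
  f10: (p1, p10, p9) → 49.5221
  f11: (p2, p12, p5) → 48.2337
  f12: (p4, p14, p7) → 18.5217
  f13: (p4, p12, p7) → 45.5161
  f14: (p4, p2, p12) → 12.3996
  f15: (p13, p2, p5) → 14.7013
  f16: (p13, p4, p2) → 20.8182
  f17: (p13, p14, p5) → 3.2591
  f18: (p13, p4, p14) → 23.3101
Σ area = 966.778

Euler characteristic 11−27+18 = 2 ✓

facets=18 area=966.778


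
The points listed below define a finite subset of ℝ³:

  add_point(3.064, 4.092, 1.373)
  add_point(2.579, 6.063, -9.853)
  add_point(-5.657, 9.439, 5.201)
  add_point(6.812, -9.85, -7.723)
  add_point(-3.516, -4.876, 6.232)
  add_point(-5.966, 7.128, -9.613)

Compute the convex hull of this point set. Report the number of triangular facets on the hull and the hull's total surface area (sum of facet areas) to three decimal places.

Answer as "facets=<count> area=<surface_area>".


Extreme-point indices: [0, 1, 2, 3, 4, 5] — 6 of 6 on the boundary.

Triangle areas on the boundary:
  f1: (p1, p3, p5) → 66.5024
  f2: (p2, p1, p5) → 64.5707
  f3: (p4, p3, p5) → 167.5668
  f4: (p4, p2, p5) → 108.4670
  f5: (p0, p1, p3) → 90.2650
  f6: (p0, p2, p1) → 60.6848
  f7: (p0, p4, p3) → 99.6773
  f8: (p0, p4, p2) → 64.7896
Σ area = 722.524

Check V−E+F: 6 − 12 + 8 = 2.

facets=8 area=722.524


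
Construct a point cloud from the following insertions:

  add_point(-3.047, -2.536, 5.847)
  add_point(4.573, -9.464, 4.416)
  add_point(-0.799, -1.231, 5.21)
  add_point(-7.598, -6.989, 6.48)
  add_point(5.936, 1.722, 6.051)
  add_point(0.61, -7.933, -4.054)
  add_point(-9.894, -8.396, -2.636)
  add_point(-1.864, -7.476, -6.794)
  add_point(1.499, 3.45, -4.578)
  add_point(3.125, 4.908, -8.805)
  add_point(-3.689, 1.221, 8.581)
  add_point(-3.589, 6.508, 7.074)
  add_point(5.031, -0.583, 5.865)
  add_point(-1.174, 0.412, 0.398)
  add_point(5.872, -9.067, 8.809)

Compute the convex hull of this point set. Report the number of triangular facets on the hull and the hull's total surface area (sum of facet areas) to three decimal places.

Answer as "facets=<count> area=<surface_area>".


Hull vertices (10/15): indices [1, 3, 4, 5, 6, 7, 9, 10, 11, 14].

Facet areas (half cross-product norm):
  f1: (p9, p11, p6) → 148.6248
  f2: (p9, p11, p4) → 81.6396
  f3: (p14, p9, p4) → 77.3927
  f4: (p3, p11, p6) → 64.8342
  f5: (p3, p14, p6) → 60.9301
  f6: (p10, p11, p4) → 27.1424
  f7: (p10, p14, p4) → 55.1013
  f8: (p10, p3, p11) → 15.6717
  f9: (p10, p3, p14) → 61.2629
  f10: (p7, p9, p6) → 53.5787
  f11: (p1, p14, p9) → 35.9296
  f12: (p1, p14, p6) → 27.6838
  f13: (p1, p7, p6) → 59.4160
  f14: (p5, p7, p9) → 25.1053
  f15: (p5, p1, p9) → 61.0470
  f16: (p5, p1, p7) → 5.1465
Σ area = 860.507

Euler: V−E+F = 10−24+16 = 2.

facets=16 area=860.507


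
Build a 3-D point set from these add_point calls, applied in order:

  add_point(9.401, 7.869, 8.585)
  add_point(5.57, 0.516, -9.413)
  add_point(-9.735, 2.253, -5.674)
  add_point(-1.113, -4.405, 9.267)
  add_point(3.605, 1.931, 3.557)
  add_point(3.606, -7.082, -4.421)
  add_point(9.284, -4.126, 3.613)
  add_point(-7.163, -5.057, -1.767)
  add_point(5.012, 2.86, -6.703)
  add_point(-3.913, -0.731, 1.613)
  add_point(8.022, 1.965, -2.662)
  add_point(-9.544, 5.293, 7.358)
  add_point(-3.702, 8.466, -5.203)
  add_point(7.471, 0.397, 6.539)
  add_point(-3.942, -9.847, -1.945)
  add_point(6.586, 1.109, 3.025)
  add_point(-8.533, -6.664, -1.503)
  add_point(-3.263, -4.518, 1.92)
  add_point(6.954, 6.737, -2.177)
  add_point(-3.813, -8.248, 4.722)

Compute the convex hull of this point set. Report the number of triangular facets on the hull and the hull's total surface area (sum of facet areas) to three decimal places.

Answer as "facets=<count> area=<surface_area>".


Points on the hull: [0, 1, 2, 3, 5, 6, 10, 11, 12, 13, 14, 16, 18, 19] (14 of 20).

Per-facet area ½‖(b−a)×(c−a)‖:
  f1: (p1, p14, p2) → 99.4277
  f2: (p12, p1, p2) → 55.9759
  f3: (p12, p11, p2) → 56.5409
  f4: (p12, p11, p0) → 125.9331
  f5: (p16, p14, p2) → 22.6995
  f6: (p16, p11, p2) → 64.9257
  f7: (p18, p12, p0) → 55.3600
  f8: (p18, p12, p1) → 52.4799
  f9: (p5, p1, p14) → 30.8125
  f10: (p5, p6, p14) → 40.2986
  f11: (p5, p6, p1) → 47.6610
  f12: (p3, p11, p0) → 103.8725
  f13: (p10, p6, p1) → 26.6904
  f14: (p10, p18, p1) → 17.6007
  f15: (p10, p6, p0) → 53.4401
  f16: (p10, p18, p0) → 26.9640
  f17: (p19, p6, p14) → 47.2276
  f18: (p19, p3, p6) → 38.6472
  f19: (p19, p16, p14) → 18.8499
  f20: (p19, p16, p11) → 57.3342
  f21: (p19, p3, p11) → 42.3540
  f22: (p13, p6, p0) → 13.6268
  f23: (p13, p3, p0) → 33.3338
  f24: (p13, p3, p6) → 28.9936
Σ area = 1161.050

Euler: V−E+F = 14−36+24 = 2.

facets=24 area=1161.050


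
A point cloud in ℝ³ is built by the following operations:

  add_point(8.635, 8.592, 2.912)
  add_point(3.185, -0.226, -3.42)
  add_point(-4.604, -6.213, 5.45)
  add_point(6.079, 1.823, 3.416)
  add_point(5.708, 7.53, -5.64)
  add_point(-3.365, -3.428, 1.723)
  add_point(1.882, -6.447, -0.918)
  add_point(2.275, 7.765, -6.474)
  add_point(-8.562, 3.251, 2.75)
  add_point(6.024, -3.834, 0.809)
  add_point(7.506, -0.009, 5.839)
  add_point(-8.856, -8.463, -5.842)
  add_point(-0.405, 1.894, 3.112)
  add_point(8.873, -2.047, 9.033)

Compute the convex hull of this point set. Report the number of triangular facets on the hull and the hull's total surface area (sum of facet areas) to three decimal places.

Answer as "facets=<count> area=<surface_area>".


Points on the hull: [0, 1, 2, 4, 6, 7, 8, 9, 11, 13] (10 of 14).

Per-facet area ½‖(b−a)×(c−a)‖:
  f1: (p8, p0, p13) → 107.4678
  f2: (p8, p7, p11) → 107.8450
  f3: (p8, p0, p7) → 84.5748
  f4: (p9, p0, p13) → 52.1380
  f5: (p2, p8, p11) → 63.7858
  f6: (p2, p8, p13) → 76.2865
  f7: (p4, p7, p11) → 30.4644
  f8: (p4, p0, p7) → 13.7089
  f9: (p4, p9, p0) → 55.2572
  f10: (p6, p2, p11) → 51.0955
  f11: (p6, p9, p13) → 17.2339
  f12: (p6, p2, p13) → 58.0189
  f13: (p1, p4, p9) → 21.6288
  f14: (p1, p6, p9) → 15.4745
  f15: (p1, p4, p11) → 43.9454
  f16: (p1, p6, p11) → 40.3077
Σ area = 839.233

Euler: V−E+F = 10−24+16 = 2.

facets=16 area=839.233


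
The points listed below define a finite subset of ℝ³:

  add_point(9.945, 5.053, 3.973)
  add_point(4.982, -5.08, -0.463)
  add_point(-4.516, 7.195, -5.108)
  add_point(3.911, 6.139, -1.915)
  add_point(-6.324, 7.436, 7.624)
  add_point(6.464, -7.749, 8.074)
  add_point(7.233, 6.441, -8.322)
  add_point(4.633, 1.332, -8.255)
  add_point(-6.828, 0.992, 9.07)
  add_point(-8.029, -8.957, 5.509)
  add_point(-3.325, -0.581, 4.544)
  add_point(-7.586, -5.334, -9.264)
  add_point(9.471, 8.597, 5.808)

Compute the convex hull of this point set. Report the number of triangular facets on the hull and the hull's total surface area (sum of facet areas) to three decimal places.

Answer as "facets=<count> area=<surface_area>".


facets=18 area=1199.432

Hull vertices (11/13): indices [0, 1, 2, 4, 5, 6, 7, 8, 9, 11, 12].

Facet areas (half cross-product norm):
  f1: (p5, p8, p9) → 76.1248
  f2: (p5, p11, p9) → 111.5421
  f3: (p4, p8, p9) → 18.7994
  f4: (p4, p11, p9) → 125.6005
  f5: (p4, p2, p11) → 83.4367
  f6: (p6, p2, p11) → 82.4315
  f7: (p6, p5, p0) → 82.8962
  f8: (p12, p5, p8) → 123.8519
  f9: (p12, p4, p8) → 52.0148
  f10: (p12, p5, p0) → 21.2393
  f11: (p12, p6, p0) → 24.1039
  f12: (p12, p4, p2) → 99.2455
  f13: (p12, p6, p2) → 87.6702
  f14: (p1, p5, p11) → 51.7010
  f15: (p1, p6, p5) → 43.2229
  f16: (p7, p6, p11) → 22.7860
  f17: (p7, p1, p11) → 68.7720
  f18: (p7, p1, p6) → 23.9933
Σ area = 1199.432

Check V−E+F: 11 − 27 + 18 = 2.


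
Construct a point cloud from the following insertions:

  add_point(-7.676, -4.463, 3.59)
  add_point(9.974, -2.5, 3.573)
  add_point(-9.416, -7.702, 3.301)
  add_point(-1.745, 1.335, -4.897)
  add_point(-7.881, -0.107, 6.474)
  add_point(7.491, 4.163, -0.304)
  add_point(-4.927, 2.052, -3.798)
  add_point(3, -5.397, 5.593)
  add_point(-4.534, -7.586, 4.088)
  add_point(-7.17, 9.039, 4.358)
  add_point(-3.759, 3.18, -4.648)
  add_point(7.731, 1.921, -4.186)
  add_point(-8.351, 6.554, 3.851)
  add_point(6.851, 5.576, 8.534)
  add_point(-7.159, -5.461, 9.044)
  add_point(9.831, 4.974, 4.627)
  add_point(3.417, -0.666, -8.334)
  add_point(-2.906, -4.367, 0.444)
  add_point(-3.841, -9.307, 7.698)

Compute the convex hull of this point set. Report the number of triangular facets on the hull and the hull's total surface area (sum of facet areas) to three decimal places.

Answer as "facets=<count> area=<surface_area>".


facets=24 area=919.071

Extreme-point indices: [1, 2, 4, 5, 6, 9, 10, 11, 12, 13, 14, 15, 16, 18] — 14 of 19 on the boundary.

Area of each hull facet:
  f1: (p6, p16, p2) → 59.8061
  f2: (p18, p14, p2) → 16.6699
  f3: (p18, p16, p2) → 67.8985
  f4: (p18, p16, p1) → 108.3797
  f5: (p4, p14, p2) → 19.5145
  f6: (p13, p14, p9) → 109.0787
  f7: (p13, p18, p1) → 79.4368
  f8: (p13, p18, p14) → 46.8196
  f9: (p12, p6, p2) → 59.8562
  f10: (p12, p4, p2) → 21.6933
  f11: (p12, p14, p9) → 13.0920
  f12: (p12, p4, p14) → 1.9484
  f13: (p10, p6, p16) → 7.3621
  f14: (p10, p12, p9) → 13.8443
  f15: (p10, p12, p6) → 8.2854
  f16: (p15, p5, p9) → 44.3737
  f17: (p15, p13, p9) → 34.5690
  f18: (p15, p13, p1) → 18.1311
  f19: (p11, p10, p16) → 28.9941
  f20: (p11, p16, p1) → 25.8760
  f21: (p11, p5, p9) → 32.3644
  f22: (p11, p10, p9) → 61.6563
  f23: (p11, p15, p1) → 32.3936
  f24: (p11, p15, p5) → 7.0275
Σ area = 919.071

Check V−E+F: 14 − 36 + 24 = 2.
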